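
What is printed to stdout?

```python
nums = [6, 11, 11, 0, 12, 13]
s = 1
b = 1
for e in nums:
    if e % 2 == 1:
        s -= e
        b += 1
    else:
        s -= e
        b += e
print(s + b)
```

e=6: not odd, s = 1-6 = -5; b=7
e=11: odd, s = (-5)-11 = -16; b=8
e=11: odd, s = (-16)-11 = -27; b=9
e=0: not odd, s = (-27)-0 = -27; b=9
e=12: not odd, s = (-27)-12 = -39; b=21
e=13: odd, s = (-39)-13 = -52; b=22
s+b = (-52)+22 = -30

-30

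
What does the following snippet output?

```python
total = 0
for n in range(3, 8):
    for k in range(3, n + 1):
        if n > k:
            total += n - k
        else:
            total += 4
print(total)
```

40

n=3,k=3: not 3>3, total = 0+4 = 4
n=4,k=3: 4>3, total = 4+1 = 5
n=4,k=4: not 4>4, total = 5+4 = 9
n=5,k=3: 5>3, total = 9+2 = 11
n=5,k=4: 5>4, total = 11+1 = 12
n=5,k=5: not 5>5, total = 12+4 = 16
n=6,k=3: 6>3, total = 16+3 = 19
n=6,k=4: 6>4, total = 19+2 = 21
n=6,k=5: 6>5, total = 21+1 = 22
n=6,k=6: not 6>6, total = 22+4 = 26
n=7,k=3: 7>3, total = 26+4 = 30
n=7,k=4: 7>4, total = 30+3 = 33
n=7,k=5: 7>5, total = 33+2 = 35
n=7,k=6: 7>6, total = 35+1 = 36
n=7,k=7: not 7>7, total = 36+4 = 40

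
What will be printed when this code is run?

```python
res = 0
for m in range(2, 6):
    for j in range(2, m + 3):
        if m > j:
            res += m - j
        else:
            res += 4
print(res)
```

58

m=2,j=2: not 2>2, res = 0+4 = 4
m=2,j=3: not 2>3, res = 4+4 = 8
m=2,j=4: not 2>4, res = 8+4 = 12
m=3,j=2: 3>2, res = 12+1 = 13
m=3,j=3: not 3>3, res = 13+4 = 17
m=3,j=4: not 3>4, res = 17+4 = 21
m=3,j=5: not 3>5, res = 21+4 = 25
m=4,j=2: 4>2, res = 25+2 = 27
m=4,j=3: 4>3, res = 27+1 = 28
m=4,j=4: not 4>4, res = 28+4 = 32
m=4,j=5: not 4>5, res = 32+4 = 36
m=4,j=6: not 4>6, res = 36+4 = 40
m=5,j=2: 5>2, res = 40+3 = 43
m=5,j=3: 5>3, res = 43+2 = 45
m=5,j=4: 5>4, res = 45+1 = 46
m=5,j=5: not 5>5, res = 46+4 = 50
m=5,j=6: not 5>6, res = 50+4 = 54
m=5,j=7: not 5>7, res = 54+4 = 58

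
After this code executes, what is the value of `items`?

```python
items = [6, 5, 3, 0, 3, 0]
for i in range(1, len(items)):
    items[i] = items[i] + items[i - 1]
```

i=1: items[1] = 5+6 = 11 → [6, 11, 3, 0, 3, 0]
i=2: items[2] = 3+11 = 14 → [6, 11, 14, 0, 3, 0]
i=3: items[3] = 0+14 = 14 → [6, 11, 14, 14, 3, 0]
i=4: items[4] = 3+14 = 17 → [6, 11, 14, 14, 17, 0]
i=5: items[5] = 0+17 = 17 → [6, 11, 14, 14, 17, 17]

[6, 11, 14, 14, 17, 17]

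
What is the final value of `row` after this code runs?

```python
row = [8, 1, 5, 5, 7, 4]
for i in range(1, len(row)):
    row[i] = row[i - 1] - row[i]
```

[8, 7, 2, -3, -10, -14]

i=1: row[1] = 8-1 = 7 → [8, 7, 5, 5, 7, 4]
i=2: row[2] = 7-5 = 2 → [8, 7, 2, 5, 7, 4]
i=3: row[3] = 2-5 = -3 → [8, 7, 2, -3, 7, 4]
i=4: row[4] = (-3)-7 = -10 → [8, 7, 2, -3, -10, 4]
i=5: row[5] = (-10)-4 = -14 → [8, 7, 2, -3, -10, -14]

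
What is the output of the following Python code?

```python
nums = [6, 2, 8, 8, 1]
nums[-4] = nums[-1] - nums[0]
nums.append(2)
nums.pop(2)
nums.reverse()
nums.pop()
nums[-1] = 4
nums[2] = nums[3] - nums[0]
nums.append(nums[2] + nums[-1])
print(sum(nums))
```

nums[-4] = nums[-1]-nums[0] = 1-6 = -5 → [6, -5, 8, 8, 1]
append 2 → [6, -5, 8, 8, 1, 2]
pop(2) removes 8 → [6, -5, 8, 1, 2]
reverse → [2, 1, 8, -5, 6]
pop() removes 6 → [2, 1, 8, -5]
nums[-1] = 4 → [2, 1, 8, 4]
nums[2] = nums[3]-nums[0] = 4-2 = 2 → [2, 1, 2, 4]
append nums[2]+nums[-1] = 2+4 = 6 → [2, 1, 2, 4, 6]
sum = 15

15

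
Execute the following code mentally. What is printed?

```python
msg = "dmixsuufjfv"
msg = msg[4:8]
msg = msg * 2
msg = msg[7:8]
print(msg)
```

f

slice [4:8] → 'suuf'
repeat ×2 → 'suufsuuf'
slice [7:8] → 'f'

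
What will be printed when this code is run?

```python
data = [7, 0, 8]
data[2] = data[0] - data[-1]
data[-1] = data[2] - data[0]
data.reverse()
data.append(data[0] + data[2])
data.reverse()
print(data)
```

[-1, 7, 0, -8]

data[2] = data[0]-data[-1] = 7-8 = -1 → [7, 0, -1]
data[-1] = data[2]-data[0] = (-1)-7 = -8 → [7, 0, -8]
reverse → [-8, 0, 7]
append data[0]+data[2] = (-8)+7 = -1 → [-8, 0, 7, -1]
reverse → [-1, 7, 0, -8]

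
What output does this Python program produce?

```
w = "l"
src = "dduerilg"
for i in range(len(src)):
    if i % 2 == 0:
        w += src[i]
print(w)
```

i=0: add 'd' → 'ld'
i=1: skip
i=2: add 'u' → 'ldu'
i=3: skip
i=4: add 'r' → 'ldur'
i=5: skip
i=6: add 'l' → 'ldurl'
i=7: skip

ldurl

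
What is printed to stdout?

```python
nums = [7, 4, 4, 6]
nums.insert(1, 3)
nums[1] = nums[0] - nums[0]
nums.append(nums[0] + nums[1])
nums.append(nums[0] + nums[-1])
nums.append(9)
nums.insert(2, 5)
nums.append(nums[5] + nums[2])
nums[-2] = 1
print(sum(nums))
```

59

insert 3 at 1 → [7, 3, 4, 4, 6]
nums[1] = nums[0]-nums[0] = 7-7 = 0 → [7, 0, 4, 4, 6]
append nums[0]+nums[1] = 7+0 = 7 → [7, 0, 4, 4, 6, 7]
append nums[0]+nums[-1] = 7+7 = 14 → [7, 0, 4, 4, 6, 7, 14]
append 9 → [7, 0, 4, 4, 6, 7, 14, 9]
insert 5 at 2 → [7, 0, 5, 4, 4, 6, 7, 14, 9]
append nums[5]+nums[2] = 6+5 = 11 → [7, 0, 5, 4, 4, 6, 7, 14, 9, 11]
nums[-2] = 1 → [7, 0, 5, 4, 4, 6, 7, 14, 1, 11]
sum = 59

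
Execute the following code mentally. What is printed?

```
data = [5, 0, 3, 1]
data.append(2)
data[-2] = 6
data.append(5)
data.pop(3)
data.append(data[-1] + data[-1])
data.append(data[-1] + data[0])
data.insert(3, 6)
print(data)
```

[5, 0, 3, 6, 2, 5, 10, 15]

append 2 → [5, 0, 3, 1, 2]
data[-2] = 6 → [5, 0, 3, 6, 2]
append 5 → [5, 0, 3, 6, 2, 5]
pop(3) removes 6 → [5, 0, 3, 2, 5]
append data[-1]+data[-1] = 5+5 = 10 → [5, 0, 3, 2, 5, 10]
append data[-1]+data[0] = 10+5 = 15 → [5, 0, 3, 2, 5, 10, 15]
insert 6 at 3 → [5, 0, 3, 6, 2, 5, 10, 15]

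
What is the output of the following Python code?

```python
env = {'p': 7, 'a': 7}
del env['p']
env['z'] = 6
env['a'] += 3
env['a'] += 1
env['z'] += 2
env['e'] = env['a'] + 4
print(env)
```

{'a': 11, 'z': 8, 'e': 15}

del 'p' → {'a': 7}
env['z'] = 6 → {'a': 7, 'z': 6}
env['a'] = 7+3 = 10 → {'a': 10, 'z': 6}
env['a'] = 10+1 = 11 → {'a': 11, 'z': 6}
env['z'] = 6+2 = 8 → {'a': 11, 'z': 8}
env['e'] = env['a']+4 = 15 → {'a': 11, 'z': 8, 'e': 15}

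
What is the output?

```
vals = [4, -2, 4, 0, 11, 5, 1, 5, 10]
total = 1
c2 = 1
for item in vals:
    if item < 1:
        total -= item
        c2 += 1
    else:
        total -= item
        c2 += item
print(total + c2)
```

6

item=4: not <1, total = 1-4 = -3; c2=5
item=-2: <1, total = (-3)-(-2) = -1; c2=6
item=4: not <1, total = (-1)-4 = -5; c2=10
item=0: <1, total = (-5)-0 = -5; c2=11
item=11: not <1, total = (-5)-11 = -16; c2=22
item=5: not <1, total = (-16)-5 = -21; c2=27
item=1: not <1, total = (-21)-1 = -22; c2=28
item=5: not <1, total = (-22)-5 = -27; c2=33
item=10: not <1, total = (-27)-10 = -37; c2=43
total+c2 = (-37)+43 = 6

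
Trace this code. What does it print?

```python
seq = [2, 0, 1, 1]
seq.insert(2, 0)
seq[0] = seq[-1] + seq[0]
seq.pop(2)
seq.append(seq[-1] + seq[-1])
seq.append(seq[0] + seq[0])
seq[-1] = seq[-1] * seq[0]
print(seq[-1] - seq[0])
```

insert 0 at 2 → [2, 0, 0, 1, 1]
seq[0] = seq[-1]+seq[0] = 1+2 = 3 → [3, 0, 0, 1, 1]
pop(2) removes 0 → [3, 0, 1, 1]
append seq[-1]+seq[-1] = 1+1 = 2 → [3, 0, 1, 1, 2]
append seq[0]+seq[0] = 3+3 = 6 → [3, 0, 1, 1, 2, 6]
seq[-1] = seq[-1]*seq[0] = 6*3 = 18 → [3, 0, 1, 1, 2, 18]
seq[-1]-seq[0] = 18-3 = 15

15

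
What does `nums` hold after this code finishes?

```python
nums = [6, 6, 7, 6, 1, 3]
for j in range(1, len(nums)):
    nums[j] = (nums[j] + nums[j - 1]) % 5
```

j=1: nums[1] = (6+6)%5 = 2 → [6, 2, 7, 6, 1, 3]
j=2: nums[2] = (7+2)%5 = 4 → [6, 2, 4, 6, 1, 3]
j=3: nums[3] = (6+4)%5 = 0 → [6, 2, 4, 0, 1, 3]
j=4: nums[4] = (1+0)%5 = 1 → [6, 2, 4, 0, 1, 3]
j=5: nums[5] = (3+1)%5 = 4 → [6, 2, 4, 0, 1, 4]

[6, 2, 4, 0, 1, 4]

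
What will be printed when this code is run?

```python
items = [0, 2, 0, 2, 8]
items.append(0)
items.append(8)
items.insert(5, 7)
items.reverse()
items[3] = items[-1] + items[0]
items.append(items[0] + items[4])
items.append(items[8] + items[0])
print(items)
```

append 0 → [0, 2, 0, 2, 8, 0]
append 8 → [0, 2, 0, 2, 8, 0, 8]
insert 7 at 5 → [0, 2, 0, 2, 8, 7, 0, 8]
reverse → [8, 0, 7, 8, 2, 0, 2, 0]
items[3] = items[-1]+items[0] = 0+8 = 8 → [8, 0, 7, 8, 2, 0, 2, 0]
append items[0]+items[4] = 8+2 = 10 → [8, 0, 7, 8, 2, 0, 2, 0, 10]
append items[8]+items[0] = 10+8 = 18 → [8, 0, 7, 8, 2, 0, 2, 0, 10, 18]

[8, 0, 7, 8, 2, 0, 2, 0, 10, 18]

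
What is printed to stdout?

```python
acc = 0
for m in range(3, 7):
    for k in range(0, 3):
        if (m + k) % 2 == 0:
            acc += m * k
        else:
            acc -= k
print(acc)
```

22

m=3,k=0: odd sum, acc = 0-0 = 0
m=3,k=1: even sum, acc = 0+3 = 3
m=3,k=2: odd sum, acc = 3-2 = 1
m=4,k=0: even sum, acc = 1+0 = 1
m=4,k=1: odd sum, acc = 1-1 = 0
m=4,k=2: even sum, acc = 0+8 = 8
m=5,k=0: odd sum, acc = 8-0 = 8
m=5,k=1: even sum, acc = 8+5 = 13
m=5,k=2: odd sum, acc = 13-2 = 11
m=6,k=0: even sum, acc = 11+0 = 11
m=6,k=1: odd sum, acc = 11-1 = 10
m=6,k=2: even sum, acc = 10+12 = 22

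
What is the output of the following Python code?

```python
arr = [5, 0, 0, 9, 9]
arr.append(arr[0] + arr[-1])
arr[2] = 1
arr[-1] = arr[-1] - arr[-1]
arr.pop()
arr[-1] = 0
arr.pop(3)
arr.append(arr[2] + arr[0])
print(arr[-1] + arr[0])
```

append arr[0]+arr[-1] = 5+9 = 14 → [5, 0, 0, 9, 9, 14]
arr[2] = 1 → [5, 0, 1, 9, 9, 14]
arr[-1] = arr[-1]-arr[-1] = 14-14 = 0 → [5, 0, 1, 9, 9, 0]
pop() removes 0 → [5, 0, 1, 9, 9]
arr[-1] = 0 → [5, 0, 1, 9, 0]
pop(3) removes 9 → [5, 0, 1, 0]
append arr[2]+arr[0] = 1+5 = 6 → [5, 0, 1, 0, 6]
arr[-1]+arr[0] = 6+5 = 11

11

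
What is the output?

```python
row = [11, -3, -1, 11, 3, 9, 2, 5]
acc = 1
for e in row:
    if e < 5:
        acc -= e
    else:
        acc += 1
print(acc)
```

4

e=11: not <5, acc = 1+1 = 2
e=-3: <5, acc = 2-(-3) = 5
e=-1: <5, acc = 5-(-1) = 6
e=11: not <5, acc = 6+1 = 7
e=3: <5, acc = 7-3 = 4
e=9: not <5, acc = 4+1 = 5
e=2: <5, acc = 5-2 = 3
e=5: not <5, acc = 3+1 = 4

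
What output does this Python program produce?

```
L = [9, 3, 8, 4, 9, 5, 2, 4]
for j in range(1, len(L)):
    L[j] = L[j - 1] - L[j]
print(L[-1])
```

-26

j=1: L[1] = 9-3 = 6 → [9, 6, 8, 4, 9, 5, 2, 4]
j=2: L[2] = 6-8 = -2 → [9, 6, -2, 4, 9, 5, 2, 4]
j=3: L[3] = (-2)-4 = -6 → [9, 6, -2, -6, 9, 5, 2, 4]
j=4: L[4] = (-6)-9 = -15 → [9, 6, -2, -6, -15, 5, 2, 4]
j=5: L[5] = (-15)-5 = -20 → [9, 6, -2, -6, -15, -20, 2, 4]
j=6: L[6] = (-20)-2 = -22 → [9, 6, -2, -6, -15, -20, -22, 4]
j=7: L[7] = (-22)-4 = -26 → [9, 6, -2, -6, -15, -20, -22, -26]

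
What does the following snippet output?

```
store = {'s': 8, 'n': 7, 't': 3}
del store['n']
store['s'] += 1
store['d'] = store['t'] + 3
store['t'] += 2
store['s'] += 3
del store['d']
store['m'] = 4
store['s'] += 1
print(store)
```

del 'n' → {'s': 8, 't': 3}
store['s'] = 8+1 = 9 → {'s': 9, 't': 3}
store['d'] = store['t']+3 = 6 → {'s': 9, 't': 3, 'd': 6}
store['t'] = 3+2 = 5 → {'s': 9, 't': 5, 'd': 6}
store['s'] = 9+3 = 12 → {'s': 12, 't': 5, 'd': 6}
del 'd' → {'s': 12, 't': 5}
store['m'] = 4 → {'s': 12, 't': 5, 'm': 4}
store['s'] = 12+1 = 13 → {'s': 13, 't': 5, 'm': 4}

{'s': 13, 't': 5, 'm': 4}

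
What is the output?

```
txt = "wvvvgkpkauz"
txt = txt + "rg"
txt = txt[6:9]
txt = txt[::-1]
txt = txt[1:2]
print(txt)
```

k

+ 'rg' → 'wvvvgkpkauzrg'
slice [6:9] → 'pka'
reverse → 'akp'
slice [1:2] → 'k'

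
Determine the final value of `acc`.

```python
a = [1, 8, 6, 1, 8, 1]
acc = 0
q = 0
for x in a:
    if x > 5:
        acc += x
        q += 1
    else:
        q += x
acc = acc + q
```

28

x=1: not >5; q=1
x=8: >5, acc = 0+8 = 8; q=2
x=6: >5, acc = 8+6 = 14; q=3
x=1: not >5; q=4
x=8: >5, acc = 14+8 = 22; q=5
x=1: not >5; q=6
acc+q = 22+6 = 28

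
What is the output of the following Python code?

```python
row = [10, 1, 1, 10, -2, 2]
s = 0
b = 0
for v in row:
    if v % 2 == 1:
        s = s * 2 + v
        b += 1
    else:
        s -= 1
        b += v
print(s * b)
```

-88

v=10: not odd, s = 0-1 = -1; b=10
v=1: odd, s = (-1)*2+1 = -1; b=11
v=1: odd, s = (-1)*2+1 = -1; b=12
v=10: not odd, s = (-1)-1 = -2; b=22
v=-2: not odd, s = (-2)-1 = -3; b=20
v=2: not odd, s = (-3)-1 = -4; b=22
s*b = (-4)*22 = -88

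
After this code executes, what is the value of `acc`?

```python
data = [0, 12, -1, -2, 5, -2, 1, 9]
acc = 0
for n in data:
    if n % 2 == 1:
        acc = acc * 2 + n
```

n=0: not odd
n=12: not odd
n=-1: odd, acc = 0*2+(-1) = -1
n=-2: not odd
n=5: odd, acc = (-1)*2+5 = 3
n=-2: not odd
n=1: odd, acc = 3*2+1 = 7
n=9: odd, acc = 7*2+9 = 23

23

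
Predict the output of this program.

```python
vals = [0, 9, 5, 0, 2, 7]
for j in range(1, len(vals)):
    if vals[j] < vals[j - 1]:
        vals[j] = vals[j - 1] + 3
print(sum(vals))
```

75

j=1: 9>=0, unchanged → [0, 9, 5, 0, 2, 7]
j=2: 5<9, vals[2] = 9+3 = 12 → [0, 9, 12, 0, 2, 7]
j=3: 0<12, vals[3] = 12+3 = 15 → [0, 9, 12, 15, 2, 7]
j=4: 2<15, vals[4] = 15+3 = 18 → [0, 9, 12, 15, 18, 7]
j=5: 7<18, vals[5] = 18+3 = 21 → [0, 9, 12, 15, 18, 21]
sum = 75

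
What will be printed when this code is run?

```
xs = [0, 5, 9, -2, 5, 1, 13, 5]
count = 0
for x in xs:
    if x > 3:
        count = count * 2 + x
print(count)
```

203

x=0: not >3
x=5: >3, count = 0*2+5 = 5
x=9: >3, count = 5*2+9 = 19
x=-2: not >3
x=5: >3, count = 19*2+5 = 43
x=1: not >3
x=13: >3, count = 43*2+13 = 99
x=5: >3, count = 99*2+5 = 203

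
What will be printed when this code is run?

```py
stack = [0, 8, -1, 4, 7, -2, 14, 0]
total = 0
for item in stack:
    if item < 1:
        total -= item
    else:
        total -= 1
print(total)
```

-1

item=0: <1, total = 0-0 = 0
item=8: not <1, total = 0-1 = -1
item=-1: <1, total = (-1)-(-1) = 0
item=4: not <1, total = 0-1 = -1
item=7: not <1, total = (-1)-1 = -2
item=-2: <1, total = (-2)-(-2) = 0
item=14: not <1, total = 0-1 = -1
item=0: <1, total = (-1)-0 = -1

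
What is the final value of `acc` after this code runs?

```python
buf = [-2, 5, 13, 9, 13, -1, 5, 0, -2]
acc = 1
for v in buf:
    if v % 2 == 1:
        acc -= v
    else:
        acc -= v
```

-39

v=-2: not odd, acc = 1-(-2) = 3
v=5: odd, acc = 3-5 = -2
v=13: odd, acc = (-2)-13 = -15
v=9: odd, acc = (-15)-9 = -24
v=13: odd, acc = (-24)-13 = -37
v=-1: odd, acc = (-37)-(-1) = -36
v=5: odd, acc = (-36)-5 = -41
v=0: not odd, acc = (-41)-0 = -41
v=-2: not odd, acc = (-41)-(-2) = -39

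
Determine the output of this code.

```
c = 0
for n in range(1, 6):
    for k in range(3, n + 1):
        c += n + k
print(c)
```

48

n=3,k=3: c = 0+6 = 6
n=4,k=3: c = 6+7 = 13
n=4,k=4: c = 13+8 = 21
n=5,k=3: c = 21+8 = 29
n=5,k=4: c = 29+9 = 38
n=5,k=5: c = 38+10 = 48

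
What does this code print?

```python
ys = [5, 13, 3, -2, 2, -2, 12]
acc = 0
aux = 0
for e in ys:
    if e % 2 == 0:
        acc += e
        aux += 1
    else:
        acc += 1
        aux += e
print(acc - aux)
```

e=5: not even, acc = 0+1 = 1; aux=5
e=13: not even, acc = 1+1 = 2; aux=18
e=3: not even, acc = 2+1 = 3; aux=21
e=-2: even, acc = 3+(-2) = 1; aux=22
e=2: even, acc = 1+2 = 3; aux=23
e=-2: even, acc = 3+(-2) = 1; aux=24
e=12: even, acc = 1+12 = 13; aux=25
acc-aux = 13-25 = -12

-12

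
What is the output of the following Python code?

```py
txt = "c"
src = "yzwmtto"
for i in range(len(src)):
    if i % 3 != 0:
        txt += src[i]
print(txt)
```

i=0: skip
i=1: add 'z' → 'cz'
i=2: add 'w' → 'czw'
i=3: skip
i=4: add 't' → 'czwt'
i=5: add 't' → 'czwtt'
i=6: skip

czwtt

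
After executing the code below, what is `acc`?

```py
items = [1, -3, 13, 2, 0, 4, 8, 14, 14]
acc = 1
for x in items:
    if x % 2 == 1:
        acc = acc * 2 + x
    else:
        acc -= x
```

x=1: odd, acc = 1*2+1 = 3
x=-3: odd, acc = 3*2+(-3) = 3
x=13: odd, acc = 3*2+13 = 19
x=2: not odd, acc = 19-2 = 17
x=0: not odd, acc = 17-0 = 17
x=4: not odd, acc = 17-4 = 13
x=8: not odd, acc = 13-8 = 5
x=14: not odd, acc = 5-14 = -9
x=14: not odd, acc = (-9)-14 = -23

-23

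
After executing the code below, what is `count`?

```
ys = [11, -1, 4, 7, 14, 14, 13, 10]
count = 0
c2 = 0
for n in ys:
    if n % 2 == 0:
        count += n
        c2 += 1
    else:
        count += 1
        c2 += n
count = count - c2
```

n=11: not even, count = 0+1 = 1; c2=11
n=-1: not even, count = 1+1 = 2; c2=10
n=4: even, count = 2+4 = 6; c2=11
n=7: not even, count = 6+1 = 7; c2=18
n=14: even, count = 7+14 = 21; c2=19
n=14: even, count = 21+14 = 35; c2=20
n=13: not even, count = 35+1 = 36; c2=33
n=10: even, count = 36+10 = 46; c2=34
count-c2 = 46-34 = 12

12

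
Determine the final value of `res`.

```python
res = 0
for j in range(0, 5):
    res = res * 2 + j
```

j=0: res = 0*2+0 = 0
j=1: res = 0*2+1 = 1
j=2: res = 1*2+2 = 4
j=3: res = 4*2+3 = 11
j=4: res = 11*2+4 = 26

26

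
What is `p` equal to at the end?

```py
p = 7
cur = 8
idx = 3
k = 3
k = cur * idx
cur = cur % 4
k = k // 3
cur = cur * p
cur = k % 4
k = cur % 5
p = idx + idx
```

k = 8*3 = 24
cur = 8%4 = 0
k = 24//3 = 8
cur = 0*7 = 0
cur = 8%4 = 0
k = 0%5 = 0
p = 3+3 = 6

6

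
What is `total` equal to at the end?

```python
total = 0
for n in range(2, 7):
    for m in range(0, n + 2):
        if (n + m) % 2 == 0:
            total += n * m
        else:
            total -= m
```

110

n=2,m=0: even sum, total = 0+0 = 0
n=2,m=1: odd sum, total = 0-1 = -1
n=2,m=2: even sum, total = (-1)+4 = 3
n=2,m=3: odd sum, total = 3-3 = 0
n=3,m=0: odd sum, total = 0-0 = 0
n=3,m=1: even sum, total = 0+3 = 3
n=3,m=2: odd sum, total = 3-2 = 1
n=3,m=3: even sum, total = 1+9 = 10
n=3,m=4: odd sum, total = 10-4 = 6
n=4,m=0: even sum, total = 6+0 = 6
n=4,m=1: odd sum, total = 6-1 = 5
n=4,m=2: even sum, total = 5+8 = 13
n=4,m=3: odd sum, total = 13-3 = 10
n=4,m=4: even sum, total = 10+16 = 26
n=4,m=5: odd sum, total = 26-5 = 21
n=5,m=0: odd sum, total = 21-0 = 21
n=5,m=1: even sum, total = 21+5 = 26
n=5,m=2: odd sum, total = 26-2 = 24
n=5,m=3: even sum, total = 24+15 = 39
n=5,m=4: odd sum, total = 39-4 = 35
n=5,m=5: even sum, total = 35+25 = 60
n=5,m=6: odd sum, total = 60-6 = 54
n=6,m=0: even sum, total = 54+0 = 54
n=6,m=1: odd sum, total = 54-1 = 53
n=6,m=2: even sum, total = 53+12 = 65
n=6,m=3: odd sum, total = 65-3 = 62
n=6,m=4: even sum, total = 62+24 = 86
n=6,m=5: odd sum, total = 86-5 = 81
n=6,m=6: even sum, total = 81+36 = 117
n=6,m=7: odd sum, total = 117-7 = 110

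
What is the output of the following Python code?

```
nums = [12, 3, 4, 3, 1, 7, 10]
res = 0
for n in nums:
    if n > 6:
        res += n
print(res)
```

29

n=12: >6, res = 0+12 = 12
n=3: not >6
n=4: not >6
n=3: not >6
n=1: not >6
n=7: >6, res = 12+7 = 19
n=10: >6, res = 19+10 = 29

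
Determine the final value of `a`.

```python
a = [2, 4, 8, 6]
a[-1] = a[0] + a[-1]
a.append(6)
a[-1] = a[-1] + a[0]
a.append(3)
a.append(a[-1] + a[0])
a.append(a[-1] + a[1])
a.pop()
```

a[-1] = a[0]+a[-1] = 2+6 = 8 → [2, 4, 8, 8]
append 6 → [2, 4, 8, 8, 6]
a[-1] = a[-1]+a[0] = 6+2 = 8 → [2, 4, 8, 8, 8]
append 3 → [2, 4, 8, 8, 8, 3]
append a[-1]+a[0] = 3+2 = 5 → [2, 4, 8, 8, 8, 3, 5]
append a[-1]+a[1] = 5+4 = 9 → [2, 4, 8, 8, 8, 3, 5, 9]
pop() removes 9 → [2, 4, 8, 8, 8, 3, 5]

[2, 4, 8, 8, 8, 3, 5]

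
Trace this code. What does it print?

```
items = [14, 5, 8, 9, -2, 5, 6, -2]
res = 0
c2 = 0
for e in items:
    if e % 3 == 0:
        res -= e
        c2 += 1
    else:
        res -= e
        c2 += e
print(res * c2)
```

-1290

e=14: not %3==0, res = 0-14 = -14; c2=14
e=5: not %3==0, res = (-14)-5 = -19; c2=19
e=8: not %3==0, res = (-19)-8 = -27; c2=27
e=9: %3==0, res = (-27)-9 = -36; c2=28
e=-2: not %3==0, res = (-36)-(-2) = -34; c2=26
e=5: not %3==0, res = (-34)-5 = -39; c2=31
e=6: %3==0, res = (-39)-6 = -45; c2=32
e=-2: not %3==0, res = (-45)-(-2) = -43; c2=30
res*c2 = (-43)*30 = -1290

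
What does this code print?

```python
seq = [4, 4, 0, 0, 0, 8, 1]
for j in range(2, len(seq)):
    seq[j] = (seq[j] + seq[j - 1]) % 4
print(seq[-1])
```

1

j=2: seq[2] = (0+4)%4 = 0 → [4, 4, 0, 0, 0, 8, 1]
j=3: seq[3] = (0+0)%4 = 0 → [4, 4, 0, 0, 0, 8, 1]
j=4: seq[4] = (0+0)%4 = 0 → [4, 4, 0, 0, 0, 8, 1]
j=5: seq[5] = (8+0)%4 = 0 → [4, 4, 0, 0, 0, 0, 1]
j=6: seq[6] = (1+0)%4 = 1 → [4, 4, 0, 0, 0, 0, 1]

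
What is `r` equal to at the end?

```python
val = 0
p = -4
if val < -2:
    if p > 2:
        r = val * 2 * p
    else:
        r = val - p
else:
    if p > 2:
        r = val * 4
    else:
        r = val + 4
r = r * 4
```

val=0, p=-4
val < -2 is False; p > 2 is False
→ r = val + 4 = 4
r = 4*4 = 16

16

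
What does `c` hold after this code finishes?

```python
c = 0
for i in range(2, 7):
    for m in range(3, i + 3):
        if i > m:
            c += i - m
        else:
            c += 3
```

52

i=2,m=3: not 2>3, c = 0+3 = 3
i=2,m=4: not 2>4, c = 3+3 = 6
i=3,m=3: not 3>3, c = 6+3 = 9
i=3,m=4: not 3>4, c = 9+3 = 12
i=3,m=5: not 3>5, c = 12+3 = 15
i=4,m=3: 4>3, c = 15+1 = 16
i=4,m=4: not 4>4, c = 16+3 = 19
i=4,m=5: not 4>5, c = 19+3 = 22
i=4,m=6: not 4>6, c = 22+3 = 25
i=5,m=3: 5>3, c = 25+2 = 27
i=5,m=4: 5>4, c = 27+1 = 28
i=5,m=5: not 5>5, c = 28+3 = 31
i=5,m=6: not 5>6, c = 31+3 = 34
i=5,m=7: not 5>7, c = 34+3 = 37
i=6,m=3: 6>3, c = 37+3 = 40
i=6,m=4: 6>4, c = 40+2 = 42
i=6,m=5: 6>5, c = 42+1 = 43
i=6,m=6: not 6>6, c = 43+3 = 46
i=6,m=7: not 6>7, c = 46+3 = 49
i=6,m=8: not 6>8, c = 49+3 = 52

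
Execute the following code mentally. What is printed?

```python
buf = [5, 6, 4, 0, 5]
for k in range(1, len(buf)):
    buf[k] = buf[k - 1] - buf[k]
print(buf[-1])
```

k=1: buf[1] = 5-6 = -1 → [5, -1, 4, 0, 5]
k=2: buf[2] = (-1)-4 = -5 → [5, -1, -5, 0, 5]
k=3: buf[3] = (-5)-0 = -5 → [5, -1, -5, -5, 5]
k=4: buf[4] = (-5)-5 = -10 → [5, -1, -5, -5, -10]

-10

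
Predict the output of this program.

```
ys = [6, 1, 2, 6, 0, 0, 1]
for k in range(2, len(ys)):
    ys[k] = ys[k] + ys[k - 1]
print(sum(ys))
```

47

k=2: ys[2] = 2+1 = 3 → [6, 1, 3, 6, 0, 0, 1]
k=3: ys[3] = 6+3 = 9 → [6, 1, 3, 9, 0, 0, 1]
k=4: ys[4] = 0+9 = 9 → [6, 1, 3, 9, 9, 0, 1]
k=5: ys[5] = 0+9 = 9 → [6, 1, 3, 9, 9, 9, 1]
k=6: ys[6] = 1+9 = 10 → [6, 1, 3, 9, 9, 9, 10]
sum = 47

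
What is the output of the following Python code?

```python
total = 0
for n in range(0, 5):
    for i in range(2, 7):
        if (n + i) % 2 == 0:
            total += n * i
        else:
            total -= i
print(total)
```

56

n=0,i=2: even sum, total = 0+0 = 0
n=0,i=3: odd sum, total = 0-3 = -3
n=0,i=4: even sum, total = (-3)+0 = -3
n=0,i=5: odd sum, total = (-3)-5 = -8
n=0,i=6: even sum, total = (-8)+0 = -8
n=1,i=2: odd sum, total = (-8)-2 = -10
n=1,i=3: even sum, total = (-10)+3 = -7
n=1,i=4: odd sum, total = (-7)-4 = -11
n=1,i=5: even sum, total = (-11)+5 = -6
n=1,i=6: odd sum, total = (-6)-6 = -12
n=2,i=2: even sum, total = (-12)+4 = -8
n=2,i=3: odd sum, total = (-8)-3 = -11
n=2,i=4: even sum, total = (-11)+8 = -3
n=2,i=5: odd sum, total = (-3)-5 = -8
n=2,i=6: even sum, total = (-8)+12 = 4
n=3,i=2: odd sum, total = 4-2 = 2
n=3,i=3: even sum, total = 2+9 = 11
n=3,i=4: odd sum, total = 11-4 = 7
n=3,i=5: even sum, total = 7+15 = 22
n=3,i=6: odd sum, total = 22-6 = 16
n=4,i=2: even sum, total = 16+8 = 24
n=4,i=3: odd sum, total = 24-3 = 21
n=4,i=4: even sum, total = 21+16 = 37
n=4,i=5: odd sum, total = 37-5 = 32
n=4,i=6: even sum, total = 32+24 = 56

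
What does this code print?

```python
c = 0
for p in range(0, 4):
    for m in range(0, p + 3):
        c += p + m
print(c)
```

p=0,m=0: c = 0+0 = 0
p=0,m=1: c = 0+1 = 1
p=0,m=2: c = 1+2 = 3
p=1,m=0: c = 3+1 = 4
p=1,m=1: c = 4+2 = 6
p=1,m=2: c = 6+3 = 9
p=1,m=3: c = 9+4 = 13
p=2,m=0: c = 13+2 = 15
p=2,m=1: c = 15+3 = 18
p=2,m=2: c = 18+4 = 22
p=2,m=3: c = 22+5 = 27
p=2,m=4: c = 27+6 = 33
p=3,m=0: c = 33+3 = 36
p=3,m=1: c = 36+4 = 40
p=3,m=2: c = 40+5 = 45
p=3,m=3: c = 45+6 = 51
p=3,m=4: c = 51+7 = 58
p=3,m=5: c = 58+8 = 66

66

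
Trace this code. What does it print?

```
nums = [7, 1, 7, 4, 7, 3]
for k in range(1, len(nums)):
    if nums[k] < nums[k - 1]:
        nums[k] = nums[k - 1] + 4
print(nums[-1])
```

k=1: 1<7, nums[1] = 7+4 = 11 → [7, 11, 7, 4, 7, 3]
k=2: 7<11, nums[2] = 11+4 = 15 → [7, 11, 15, 4, 7, 3]
k=3: 4<15, nums[3] = 15+4 = 19 → [7, 11, 15, 19, 7, 3]
k=4: 7<19, nums[4] = 19+4 = 23 → [7, 11, 15, 19, 23, 3]
k=5: 3<23, nums[5] = 23+4 = 27 → [7, 11, 15, 19, 23, 27]

27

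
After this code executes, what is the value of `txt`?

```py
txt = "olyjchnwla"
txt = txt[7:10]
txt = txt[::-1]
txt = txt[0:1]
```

slice [7:10] → 'wla'
reverse → 'alw'
slice [0:1] → 'a'

'a'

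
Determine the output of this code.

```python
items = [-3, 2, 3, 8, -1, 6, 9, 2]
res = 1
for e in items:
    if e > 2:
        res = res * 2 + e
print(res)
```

e=-3: not >2
e=2: not >2
e=3: >2, res = 1*2+3 = 5
e=8: >2, res = 5*2+8 = 18
e=-1: not >2
e=6: >2, res = 18*2+6 = 42
e=9: >2, res = 42*2+9 = 93
e=2: not >2

93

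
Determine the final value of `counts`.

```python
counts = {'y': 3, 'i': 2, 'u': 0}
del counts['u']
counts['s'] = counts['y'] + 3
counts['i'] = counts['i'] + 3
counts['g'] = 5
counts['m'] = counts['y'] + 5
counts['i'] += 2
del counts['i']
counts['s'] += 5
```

{'y': 3, 's': 11, 'g': 5, 'm': 8}

del 'u' → {'y': 3, 'i': 2}
counts['s'] = counts['y']+3 = 6 → {'y': 3, 'i': 2, 's': 6}
counts['i'] = counts['i']+3 = 5 → {'y': 3, 'i': 5, 's': 6}
counts['g'] = 5 → {'y': 3, 'i': 5, 's': 6, 'g': 5}
counts['m'] = counts['y']+5 = 8 → {'y': 3, 'i': 5, 's': 6, 'g': 5, 'm': 8}
counts['i'] = 5+2 = 7 → {'y': 3, 'i': 7, 's': 6, 'g': 5, 'm': 8}
del 'i' → {'y': 3, 's': 6, 'g': 5, 'm': 8}
counts['s'] = 6+5 = 11 → {'y': 3, 's': 11, 'g': 5, 'm': 8}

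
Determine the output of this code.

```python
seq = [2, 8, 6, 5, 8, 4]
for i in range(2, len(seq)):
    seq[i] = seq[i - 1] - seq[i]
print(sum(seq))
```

i=2: seq[2] = 8-6 = 2 → [2, 8, 2, 5, 8, 4]
i=3: seq[3] = 2-5 = -3 → [2, 8, 2, -3, 8, 4]
i=4: seq[4] = (-3)-8 = -11 → [2, 8, 2, -3, -11, 4]
i=5: seq[5] = (-11)-4 = -15 → [2, 8, 2, -3, -11, -15]
sum = -17

-17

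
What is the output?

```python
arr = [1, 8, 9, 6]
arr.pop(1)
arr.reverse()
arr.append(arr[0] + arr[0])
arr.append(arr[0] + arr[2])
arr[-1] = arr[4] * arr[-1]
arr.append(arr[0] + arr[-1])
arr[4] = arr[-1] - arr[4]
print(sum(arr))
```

89

pop(1) removes 8 → [1, 9, 6]
reverse → [6, 9, 1]
append arr[0]+arr[0] = 6+6 = 12 → [6, 9, 1, 12]
append arr[0]+arr[2] = 6+1 = 7 → [6, 9, 1, 12, 7]
arr[-1] = arr[4]*arr[-1] = 7*7 = 49 → [6, 9, 1, 12, 49]
append arr[0]+arr[-1] = 6+49 = 55 → [6, 9, 1, 12, 49, 55]
arr[4] = arr[-1]-arr[4] = 55-49 = 6 → [6, 9, 1, 12, 6, 55]
sum = 89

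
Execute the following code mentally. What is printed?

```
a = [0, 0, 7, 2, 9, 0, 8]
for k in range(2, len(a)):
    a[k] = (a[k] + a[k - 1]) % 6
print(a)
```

[0, 0, 1, 3, 0, 0, 2]

k=2: a[2] = (7+0)%6 = 1 → [0, 0, 1, 2, 9, 0, 8]
k=3: a[3] = (2+1)%6 = 3 → [0, 0, 1, 3, 9, 0, 8]
k=4: a[4] = (9+3)%6 = 0 → [0, 0, 1, 3, 0, 0, 8]
k=5: a[5] = (0+0)%6 = 0 → [0, 0, 1, 3, 0, 0, 8]
k=6: a[6] = (8+0)%6 = 2 → [0, 0, 1, 3, 0, 0, 2]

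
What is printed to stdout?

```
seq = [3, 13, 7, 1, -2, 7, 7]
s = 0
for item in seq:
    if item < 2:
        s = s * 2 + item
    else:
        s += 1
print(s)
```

item=3: not <2, s = 0+1 = 1
item=13: not <2, s = 1+1 = 2
item=7: not <2, s = 2+1 = 3
item=1: <2, s = 3*2+1 = 7
item=-2: <2, s = 7*2+(-2) = 12
item=7: not <2, s = 12+1 = 13
item=7: not <2, s = 13+1 = 14

14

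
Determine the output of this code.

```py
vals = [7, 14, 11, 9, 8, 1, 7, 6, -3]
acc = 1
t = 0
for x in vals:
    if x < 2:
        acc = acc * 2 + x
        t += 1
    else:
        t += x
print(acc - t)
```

-61

x=7: not <2; t=7
x=14: not <2; t=21
x=11: not <2; t=32
x=9: not <2; t=41
x=8: not <2; t=49
x=1: <2, acc = 1*2+1 = 3; t=50
x=7: not <2; t=57
x=6: not <2; t=63
x=-3: <2, acc = 3*2+(-3) = 3; t=64
acc-t = 3-64 = -61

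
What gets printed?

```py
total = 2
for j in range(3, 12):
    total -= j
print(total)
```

j=3: total = 2-3 = -1
j=4: total = (-1)-4 = -5
j=5: total = (-5)-5 = -10
j=6: total = (-10)-6 = -16
j=7: total = (-16)-7 = -23
j=8: total = (-23)-8 = -31
j=9: total = (-31)-9 = -40
j=10: total = (-40)-10 = -50
j=11: total = (-50)-11 = -61

-61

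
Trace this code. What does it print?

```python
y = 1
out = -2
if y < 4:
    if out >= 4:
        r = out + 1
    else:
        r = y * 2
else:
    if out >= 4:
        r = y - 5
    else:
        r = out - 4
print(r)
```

2

y=1, out=-2
y < 4 is True; out >= 4 is False
→ r = y * 2 = 2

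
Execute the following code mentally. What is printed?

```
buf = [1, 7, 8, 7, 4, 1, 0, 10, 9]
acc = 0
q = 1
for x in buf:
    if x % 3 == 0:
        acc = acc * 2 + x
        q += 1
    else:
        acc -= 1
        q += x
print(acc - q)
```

x=1: not %3==0, acc = 0-1 = -1; q=2
x=7: not %3==0, acc = (-1)-1 = -2; q=9
x=8: not %3==0, acc = (-2)-1 = -3; q=17
x=7: not %3==0, acc = (-3)-1 = -4; q=24
x=4: not %3==0, acc = (-4)-1 = -5; q=28
x=1: not %3==0, acc = (-5)-1 = -6; q=29
x=0: %3==0, acc = (-6)*2+0 = -12; q=30
x=10: not %3==0, acc = (-12)-1 = -13; q=40
x=9: %3==0, acc = (-13)*2+9 = -17; q=41
acc-q = (-17)-41 = -58

-58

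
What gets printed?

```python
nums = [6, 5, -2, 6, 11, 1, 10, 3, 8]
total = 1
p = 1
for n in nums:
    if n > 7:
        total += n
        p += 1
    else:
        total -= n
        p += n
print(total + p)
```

34

n=6: not >7, total = 1-6 = -5; p=7
n=5: not >7, total = (-5)-5 = -10; p=12
n=-2: not >7, total = (-10)-(-2) = -8; p=10
n=6: not >7, total = (-8)-6 = -14; p=16
n=11: >7, total = (-14)+11 = -3; p=17
n=1: not >7, total = (-3)-1 = -4; p=18
n=10: >7, total = (-4)+10 = 6; p=19
n=3: not >7, total = 6-3 = 3; p=22
n=8: >7, total = 3+8 = 11; p=23
total+p = 11+23 = 34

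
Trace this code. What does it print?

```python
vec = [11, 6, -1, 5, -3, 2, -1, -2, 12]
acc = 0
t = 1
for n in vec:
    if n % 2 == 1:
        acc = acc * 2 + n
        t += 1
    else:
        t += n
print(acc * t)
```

4344

n=11: odd, acc = 0*2+11 = 11; t=2
n=6: not odd; t=8
n=-1: odd, acc = 11*2+(-1) = 21; t=9
n=5: odd, acc = 21*2+5 = 47; t=10
n=-3: odd, acc = 47*2+(-3) = 91; t=11
n=2: not odd; t=13
n=-1: odd, acc = 91*2+(-1) = 181; t=14
n=-2: not odd; t=12
n=12: not odd; t=24
acc*t = 181*24 = 4344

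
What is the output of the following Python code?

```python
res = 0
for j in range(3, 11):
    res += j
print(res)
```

j=3: res = 0+3 = 3
j=4: res = 3+4 = 7
j=5: res = 7+5 = 12
j=6: res = 12+6 = 18
j=7: res = 18+7 = 25
j=8: res = 25+8 = 33
j=9: res = 33+9 = 42
j=10: res = 42+10 = 52

52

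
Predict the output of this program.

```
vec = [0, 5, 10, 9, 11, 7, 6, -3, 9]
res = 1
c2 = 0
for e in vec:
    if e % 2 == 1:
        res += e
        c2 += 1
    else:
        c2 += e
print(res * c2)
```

858

e=0: not odd; c2=0
e=5: odd, res = 1+5 = 6; c2=1
e=10: not odd; c2=11
e=9: odd, res = 6+9 = 15; c2=12
e=11: odd, res = 15+11 = 26; c2=13
e=7: odd, res = 26+7 = 33; c2=14
e=6: not odd; c2=20
e=-3: odd, res = 33+(-3) = 30; c2=21
e=9: odd, res = 30+9 = 39; c2=22
res*c2 = 39*22 = 858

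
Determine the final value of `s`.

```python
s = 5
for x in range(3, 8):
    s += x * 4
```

105

x=3: s = 5+3*4 = 17
x=4: s = 17+4*4 = 33
x=5: s = 33+5*4 = 53
x=6: s = 53+6*4 = 77
x=7: s = 77+7*4 = 105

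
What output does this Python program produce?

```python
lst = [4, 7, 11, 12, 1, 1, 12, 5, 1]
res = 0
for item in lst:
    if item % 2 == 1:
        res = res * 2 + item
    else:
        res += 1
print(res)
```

507

item=4: not odd, res = 0+1 = 1
item=7: odd, res = 1*2+7 = 9
item=11: odd, res = 9*2+11 = 29
item=12: not odd, res = 29+1 = 30
item=1: odd, res = 30*2+1 = 61
item=1: odd, res = 61*2+1 = 123
item=12: not odd, res = 123+1 = 124
item=5: odd, res = 124*2+5 = 253
item=1: odd, res = 253*2+1 = 507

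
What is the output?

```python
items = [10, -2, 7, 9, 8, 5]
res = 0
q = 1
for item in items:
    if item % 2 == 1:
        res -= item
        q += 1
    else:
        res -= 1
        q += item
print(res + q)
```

-4

item=10: not odd, res = 0-1 = -1; q=11
item=-2: not odd, res = (-1)-1 = -2; q=9
item=7: odd, res = (-2)-7 = -9; q=10
item=9: odd, res = (-9)-9 = -18; q=11
item=8: not odd, res = (-18)-1 = -19; q=19
item=5: odd, res = (-19)-5 = -24; q=20
res+q = (-24)+20 = -4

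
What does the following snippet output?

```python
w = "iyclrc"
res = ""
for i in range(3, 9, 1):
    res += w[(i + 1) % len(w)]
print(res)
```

rciycl

i=3: add w[4]='r' → 'r'
i=4: add w[5]='c' → 'rc'
i=5: add w[0]='i' → 'rci'
i=6: add w[1]='y' → 'rciy'
i=7: add w[2]='c' → 'rciyc'
i=8: add w[3]='l' → 'rciycl'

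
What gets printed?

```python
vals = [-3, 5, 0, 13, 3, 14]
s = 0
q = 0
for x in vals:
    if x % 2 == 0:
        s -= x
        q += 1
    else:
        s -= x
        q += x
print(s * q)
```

-640

x=-3: not even, s = 0-(-3) = 3; q=-3
x=5: not even, s = 3-5 = -2; q=2
x=0: even, s = (-2)-0 = -2; q=3
x=13: not even, s = (-2)-13 = -15; q=16
x=3: not even, s = (-15)-3 = -18; q=19
x=14: even, s = (-18)-14 = -32; q=20
s*q = (-32)*20 = -640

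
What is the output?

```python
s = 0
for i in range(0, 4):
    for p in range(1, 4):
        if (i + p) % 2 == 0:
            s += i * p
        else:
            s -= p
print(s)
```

8

i=0,p=1: odd sum, s = 0-1 = -1
i=0,p=2: even sum, s = (-1)+0 = -1
i=0,p=3: odd sum, s = (-1)-3 = -4
i=1,p=1: even sum, s = (-4)+1 = -3
i=1,p=2: odd sum, s = (-3)-2 = -5
i=1,p=3: even sum, s = (-5)+3 = -2
i=2,p=1: odd sum, s = (-2)-1 = -3
i=2,p=2: even sum, s = (-3)+4 = 1
i=2,p=3: odd sum, s = 1-3 = -2
i=3,p=1: even sum, s = (-2)+3 = 1
i=3,p=2: odd sum, s = 1-2 = -1
i=3,p=3: even sum, s = (-1)+9 = 8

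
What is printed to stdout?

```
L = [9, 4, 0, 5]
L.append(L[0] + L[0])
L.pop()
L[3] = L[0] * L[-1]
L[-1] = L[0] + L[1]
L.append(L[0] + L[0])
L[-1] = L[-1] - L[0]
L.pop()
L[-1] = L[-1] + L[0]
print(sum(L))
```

append L[0]+L[0] = 9+9 = 18 → [9, 4, 0, 5, 18]
pop() removes 18 → [9, 4, 0, 5]
L[3] = L[0]*L[-1] = 9*5 = 45 → [9, 4, 0, 45]
L[-1] = L[0]+L[1] = 9+4 = 13 → [9, 4, 0, 13]
append L[0]+L[0] = 9+9 = 18 → [9, 4, 0, 13, 18]
L[-1] = L[-1]-L[0] = 18-9 = 9 → [9, 4, 0, 13, 9]
pop() removes 9 → [9, 4, 0, 13]
L[-1] = L[-1]+L[0] = 13+9 = 22 → [9, 4, 0, 22]
sum = 35

35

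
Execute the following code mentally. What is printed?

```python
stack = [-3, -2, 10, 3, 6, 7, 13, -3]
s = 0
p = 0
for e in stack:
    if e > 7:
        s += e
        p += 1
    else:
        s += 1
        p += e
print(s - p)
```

e=-3: not >7, s = 0+1 = 1; p=-3
e=-2: not >7, s = 1+1 = 2; p=-5
e=10: >7, s = 2+10 = 12; p=-4
e=3: not >7, s = 12+1 = 13; p=-1
e=6: not >7, s = 13+1 = 14; p=5
e=7: not >7, s = 14+1 = 15; p=12
e=13: >7, s = 15+13 = 28; p=13
e=-3: not >7, s = 28+1 = 29; p=10
s-p = 29-10 = 19

19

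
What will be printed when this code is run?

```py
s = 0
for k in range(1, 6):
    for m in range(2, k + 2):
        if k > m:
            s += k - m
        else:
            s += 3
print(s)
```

37

k=1,m=2: not 1>2, s = 0+3 = 3
k=2,m=2: not 2>2, s = 3+3 = 6
k=2,m=3: not 2>3, s = 6+3 = 9
k=3,m=2: 3>2, s = 9+1 = 10
k=3,m=3: not 3>3, s = 10+3 = 13
k=3,m=4: not 3>4, s = 13+3 = 16
k=4,m=2: 4>2, s = 16+2 = 18
k=4,m=3: 4>3, s = 18+1 = 19
k=4,m=4: not 4>4, s = 19+3 = 22
k=4,m=5: not 4>5, s = 22+3 = 25
k=5,m=2: 5>2, s = 25+3 = 28
k=5,m=3: 5>3, s = 28+2 = 30
k=5,m=4: 5>4, s = 30+1 = 31
k=5,m=5: not 5>5, s = 31+3 = 34
k=5,m=6: not 5>6, s = 34+3 = 37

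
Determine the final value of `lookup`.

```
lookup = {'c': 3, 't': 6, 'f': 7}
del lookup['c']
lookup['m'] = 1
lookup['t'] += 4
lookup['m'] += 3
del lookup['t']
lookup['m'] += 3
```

{'f': 7, 'm': 7}

del 'c' → {'t': 6, 'f': 7}
lookup['m'] = 1 → {'t': 6, 'f': 7, 'm': 1}
lookup['t'] = 6+4 = 10 → {'t': 10, 'f': 7, 'm': 1}
lookup['m'] = 1+3 = 4 → {'t': 10, 'f': 7, 'm': 4}
del 't' → {'f': 7, 'm': 4}
lookup['m'] = 4+3 = 7 → {'f': 7, 'm': 7}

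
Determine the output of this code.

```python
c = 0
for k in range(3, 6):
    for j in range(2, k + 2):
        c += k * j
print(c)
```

k=3,j=2: c = 0+6 = 6
k=3,j=3: c = 6+9 = 15
k=3,j=4: c = 15+12 = 27
k=4,j=2: c = 27+8 = 35
k=4,j=3: c = 35+12 = 47
k=4,j=4: c = 47+16 = 63
k=4,j=5: c = 63+20 = 83
k=5,j=2: c = 83+10 = 93
k=5,j=3: c = 93+15 = 108
k=5,j=4: c = 108+20 = 128
k=5,j=5: c = 128+25 = 153
k=5,j=6: c = 153+30 = 183

183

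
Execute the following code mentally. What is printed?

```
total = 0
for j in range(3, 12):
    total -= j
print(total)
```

j=3: total = 0-3 = -3
j=4: total = (-3)-4 = -7
j=5: total = (-7)-5 = -12
j=6: total = (-12)-6 = -18
j=7: total = (-18)-7 = -25
j=8: total = (-25)-8 = -33
j=9: total = (-33)-9 = -42
j=10: total = (-42)-10 = -52
j=11: total = (-52)-11 = -63

-63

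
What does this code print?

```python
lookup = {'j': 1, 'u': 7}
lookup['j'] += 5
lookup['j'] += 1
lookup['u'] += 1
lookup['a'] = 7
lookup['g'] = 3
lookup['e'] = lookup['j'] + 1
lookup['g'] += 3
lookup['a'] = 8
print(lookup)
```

lookup['j'] = 1+5 = 6 → {'j': 6, 'u': 7}
lookup['j'] = 6+1 = 7 → {'j': 7, 'u': 7}
lookup['u'] = 7+1 = 8 → {'j': 7, 'u': 8}
lookup['a'] = 7 → {'j': 7, 'u': 8, 'a': 7}
lookup['g'] = 3 → {'j': 7, 'u': 8, 'a': 7, 'g': 3}
lookup['e'] = lookup['j']+1 = 8 → {'j': 7, 'u': 8, 'a': 7, 'g': 3, 'e': 8}
lookup['g'] = 3+3 = 6 → {'j': 7, 'u': 8, 'a': 7, 'g': 6, 'e': 8}
lookup['a'] = 8 → {'j': 7, 'u': 8, 'a': 8, 'g': 6, 'e': 8}

{'j': 7, 'u': 8, 'a': 8, 'g': 6, 'e': 8}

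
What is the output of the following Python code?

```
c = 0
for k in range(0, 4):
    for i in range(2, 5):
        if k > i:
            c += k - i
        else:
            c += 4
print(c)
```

45

k=0,i=2: not 0>2, c = 0+4 = 4
k=0,i=3: not 0>3, c = 4+4 = 8
k=0,i=4: not 0>4, c = 8+4 = 12
k=1,i=2: not 1>2, c = 12+4 = 16
k=1,i=3: not 1>3, c = 16+4 = 20
k=1,i=4: not 1>4, c = 20+4 = 24
k=2,i=2: not 2>2, c = 24+4 = 28
k=2,i=3: not 2>3, c = 28+4 = 32
k=2,i=4: not 2>4, c = 32+4 = 36
k=3,i=2: 3>2, c = 36+1 = 37
k=3,i=3: not 3>3, c = 37+4 = 41
k=3,i=4: not 3>4, c = 41+4 = 45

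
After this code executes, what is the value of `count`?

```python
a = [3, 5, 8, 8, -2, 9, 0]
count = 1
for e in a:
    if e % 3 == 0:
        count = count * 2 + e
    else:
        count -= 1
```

22

e=3: %3==0, count = 1*2+3 = 5
e=5: not %3==0, count = 5-1 = 4
e=8: not %3==0, count = 4-1 = 3
e=8: not %3==0, count = 3-1 = 2
e=-2: not %3==0, count = 2-1 = 1
e=9: %3==0, count = 1*2+9 = 11
e=0: %3==0, count = 11*2+0 = 22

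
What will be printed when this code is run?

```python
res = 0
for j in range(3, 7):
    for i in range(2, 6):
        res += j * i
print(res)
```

252

j=3,i=2: res = 0+6 = 6
j=3,i=3: res = 6+9 = 15
j=3,i=4: res = 15+12 = 27
j=3,i=5: res = 27+15 = 42
j=4,i=2: res = 42+8 = 50
j=4,i=3: res = 50+12 = 62
j=4,i=4: res = 62+16 = 78
j=4,i=5: res = 78+20 = 98
j=5,i=2: res = 98+10 = 108
j=5,i=3: res = 108+15 = 123
j=5,i=4: res = 123+20 = 143
j=5,i=5: res = 143+25 = 168
j=6,i=2: res = 168+12 = 180
j=6,i=3: res = 180+18 = 198
j=6,i=4: res = 198+24 = 222
j=6,i=5: res = 222+30 = 252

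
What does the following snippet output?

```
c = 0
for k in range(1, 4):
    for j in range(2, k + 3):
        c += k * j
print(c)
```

k=1,j=2: c = 0+2 = 2
k=1,j=3: c = 2+3 = 5
k=2,j=2: c = 5+4 = 9
k=2,j=3: c = 9+6 = 15
k=2,j=4: c = 15+8 = 23
k=3,j=2: c = 23+6 = 29
k=3,j=3: c = 29+9 = 38
k=3,j=4: c = 38+12 = 50
k=3,j=5: c = 50+15 = 65

65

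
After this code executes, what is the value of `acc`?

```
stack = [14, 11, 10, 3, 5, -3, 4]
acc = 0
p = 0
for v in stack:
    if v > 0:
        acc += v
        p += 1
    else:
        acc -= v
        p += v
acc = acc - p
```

v=14: >0, acc = 0+14 = 14; p=1
v=11: >0, acc = 14+11 = 25; p=2
v=10: >0, acc = 25+10 = 35; p=3
v=3: >0, acc = 35+3 = 38; p=4
v=5: >0, acc = 38+5 = 43; p=5
v=-3: not >0, acc = 43-(-3) = 46; p=2
v=4: >0, acc = 46+4 = 50; p=3
acc-p = 50-3 = 47

47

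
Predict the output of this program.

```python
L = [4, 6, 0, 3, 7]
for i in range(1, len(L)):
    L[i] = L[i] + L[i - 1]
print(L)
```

[4, 10, 10, 13, 20]

i=1: L[1] = 6+4 = 10 → [4, 10, 0, 3, 7]
i=2: L[2] = 0+10 = 10 → [4, 10, 10, 3, 7]
i=3: L[3] = 3+10 = 13 → [4, 10, 10, 13, 7]
i=4: L[4] = 7+13 = 20 → [4, 10, 10, 13, 20]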